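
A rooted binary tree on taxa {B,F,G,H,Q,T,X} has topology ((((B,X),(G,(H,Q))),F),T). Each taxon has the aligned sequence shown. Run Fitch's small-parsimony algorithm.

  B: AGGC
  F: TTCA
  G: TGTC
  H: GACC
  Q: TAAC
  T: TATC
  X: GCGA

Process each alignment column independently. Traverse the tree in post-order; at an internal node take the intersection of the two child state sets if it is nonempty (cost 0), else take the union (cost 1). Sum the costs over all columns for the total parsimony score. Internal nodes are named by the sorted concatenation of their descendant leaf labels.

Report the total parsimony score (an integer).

BX@0: {A} ∪ {G} = {A,G} (union, +1)
HQ@0: {G} ∪ {T} = {G,T} (union, +1)
GHQ@0: {T} ∩ {G,T} = {T} (intersection, +0)
BGHQX@0: {A,G} ∪ {T} = {A,G,T} (union, +1)
BFGHQX@0: {A,G,T} ∩ {T} = {T} (intersection, +0)
BFGHQTX@0: {T} ∩ {T} = {T} (intersection, +0)
BX@1: {G} ∪ {C} = {C,G} (union, +1)
HQ@1: {A} ∩ {A} = {A} (intersection, +0)
GHQ@1: {G} ∪ {A} = {A,G} (union, +1)
BGHQX@1: {C,G} ∩ {A,G} = {G} (intersection, +0)
BFGHQX@1: {G} ∪ {T} = {G,T} (union, +1)
BFGHQTX@1: {G,T} ∪ {A} = {A,G,T} (union, +1)
BX@2: {G} ∩ {G} = {G} (intersection, +0)
HQ@2: {C} ∪ {A} = {A,C} (union, +1)
GHQ@2: {T} ∪ {A,C} = {A,C,T} (union, +1)
BGHQX@2: {G} ∪ {A,C,T} = {A,C,G,T} (union, +1)
BFGHQX@2: {A,C,G,T} ∩ {C} = {C} (intersection, +0)
BFGHQTX@2: {C} ∪ {T} = {C,T} (union, +1)
BX@3: {C} ∪ {A} = {A,C} (union, +1)
HQ@3: {C} ∩ {C} = {C} (intersection, +0)
GHQ@3: {C} ∩ {C} = {C} (intersection, +0)
BGHQX@3: {A,C} ∩ {C} = {C} (intersection, +0)
BFGHQX@3: {C} ∪ {A} = {A,C} (union, +1)
BFGHQTX@3: {A,C} ∩ {C} = {C} (intersection, +0)
per-site changes: [3, 4, 4, 2]; total = 13

13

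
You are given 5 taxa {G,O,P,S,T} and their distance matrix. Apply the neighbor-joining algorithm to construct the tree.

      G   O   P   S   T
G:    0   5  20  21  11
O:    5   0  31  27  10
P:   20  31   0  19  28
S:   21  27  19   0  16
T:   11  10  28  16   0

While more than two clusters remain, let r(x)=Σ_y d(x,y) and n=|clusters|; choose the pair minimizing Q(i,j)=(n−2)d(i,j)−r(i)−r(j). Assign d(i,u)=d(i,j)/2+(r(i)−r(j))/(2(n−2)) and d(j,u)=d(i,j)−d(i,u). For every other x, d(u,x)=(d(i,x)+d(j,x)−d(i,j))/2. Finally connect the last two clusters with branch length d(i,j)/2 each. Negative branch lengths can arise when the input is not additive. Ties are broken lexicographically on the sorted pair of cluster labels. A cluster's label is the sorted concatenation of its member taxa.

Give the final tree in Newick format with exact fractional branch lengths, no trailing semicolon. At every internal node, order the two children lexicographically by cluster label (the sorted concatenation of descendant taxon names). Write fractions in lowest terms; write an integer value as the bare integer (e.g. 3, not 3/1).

(((G:5/8,O:35/8):33/8,(P:12,S:7):69/8):31/16,T:31/16)

1. join P+S (d=19, Q=-124) ⇒ PS; edges |P|=12, |S|=7
  updated: d(G,PS)=11, d(O,PS)=39/2, d(PS,T)=25/2
2. join G+O (d=5, Q=-103/2) ⇒ GO; edges |G|=5/8, |O|=35/8
  updated: d(GO,PS)=51/4, d(GO,T)=8
3. join GO+PS (d=51/4, Q=-133/4) ⇒ GOPS; edges |GO|=33/8, |PS|=69/8
  updated: d(GOPS,T)=31/8
4. join GOPS+T (d=31/8) ⇒ GOPST; edges |GOPS|=31/16, |T|=31/16
final tree: (((G:5/8,O:35/8):33/8,(P:12,S:7):69/8):31/16,T:31/16)
total length: 325/8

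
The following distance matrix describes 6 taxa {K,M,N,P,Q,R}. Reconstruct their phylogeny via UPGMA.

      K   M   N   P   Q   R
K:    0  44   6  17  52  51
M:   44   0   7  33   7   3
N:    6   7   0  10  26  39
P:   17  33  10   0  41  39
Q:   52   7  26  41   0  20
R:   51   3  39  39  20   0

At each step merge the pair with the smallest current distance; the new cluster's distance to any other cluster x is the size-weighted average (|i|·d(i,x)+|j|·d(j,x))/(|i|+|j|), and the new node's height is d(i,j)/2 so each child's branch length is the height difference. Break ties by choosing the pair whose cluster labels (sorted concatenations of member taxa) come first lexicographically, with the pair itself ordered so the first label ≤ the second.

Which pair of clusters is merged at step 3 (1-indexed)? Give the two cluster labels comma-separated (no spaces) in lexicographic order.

step 1: merge (M,R) at d=3; branch lengths M→3/2, R→3/2; new cluster MR
  updated: d(K,MR)=95/2, d(MR,N)=23, d(MR,P)=36, d(MR,Q)=27/2
step 2: merge (K,N) at d=6; branch lengths K→3, N→3; new cluster KN
  updated: d(KN,MR)=141/4, d(KN,P)=27/2, d(KN,Q)=39
step 3: merge (KN,P) at d=27/2; branch lengths KN→15/4, P→27/4; new cluster KNP
  updated: d(KNP,MR)=71/2, d(KNP,Q)=119/3
step 4: merge (MR,Q) at d=27/2; branch lengths MR→21/4, Q→27/4; new cluster MQR
  updated: d(KNP,MQR)=332/9
step 5: merge (KNP,MQR) at d=332/9; branch lengths KNP→421/36, MQR→421/36; new cluster KMNPQR
final tree: (((K:3,N:3):15/4,P:27/4):421/36,((M:3/2,R:3/2):21/4,Q:27/4):421/36)
total length: 494/9

KN,P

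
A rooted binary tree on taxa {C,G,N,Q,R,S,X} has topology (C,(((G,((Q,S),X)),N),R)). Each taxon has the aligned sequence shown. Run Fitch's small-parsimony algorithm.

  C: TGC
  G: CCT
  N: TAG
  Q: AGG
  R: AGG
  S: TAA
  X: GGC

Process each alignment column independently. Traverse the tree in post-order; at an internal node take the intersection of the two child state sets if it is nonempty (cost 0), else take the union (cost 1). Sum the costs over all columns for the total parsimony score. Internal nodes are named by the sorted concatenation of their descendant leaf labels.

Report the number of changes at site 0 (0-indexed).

site 0, node QS: Q={A} ∪ S={T} → {A,T} (+1)
site 0, node QSX: QS={A,T} ∪ X={G} → {A,G,T} (+1)
site 0, node GQSX: G={C} ∪ QSX={A,G,T} → {A,C,G,T} (+1)
site 0, node GNQSX: GQSX={A,C,G,T} ∩ N={T} → {T} (+0)
site 0, node GNQRSX: GNQSX={T} ∪ R={A} → {A,T} (+1)
site 0, node CGNQRSX: C={T} ∩ GNQRSX={A,T} → {T} (+0)
site 1, node QS: Q={G} ∪ S={A} → {A,G} (+1)
site 1, node QSX: QS={A,G} ∩ X={G} → {G} (+0)
site 1, node GQSX: G={C} ∪ QSX={G} → {C,G} (+1)
site 1, node GNQSX: GQSX={C,G} ∪ N={A} → {A,C,G} (+1)
site 1, node GNQRSX: GNQSX={A,C,G} ∩ R={G} → {G} (+0)
site 1, node CGNQRSX: C={G} ∩ GNQRSX={G} → {G} (+0)
site 2, node QS: Q={G} ∪ S={A} → {A,G} (+1)
site 2, node QSX: QS={A,G} ∪ X={C} → {A,C,G} (+1)
site 2, node GQSX: G={T} ∪ QSX={A,C,G} → {A,C,G,T} (+1)
site 2, node GNQSX: GQSX={A,C,G,T} ∩ N={G} → {G} (+0)
site 2, node GNQRSX: GNQSX={G} ∩ R={G} → {G} (+0)
site 2, node CGNQRSX: C={C} ∪ GNQRSX={G} → {C,G} (+1)
per-site changes: [4, 3, 4]; total = 11

4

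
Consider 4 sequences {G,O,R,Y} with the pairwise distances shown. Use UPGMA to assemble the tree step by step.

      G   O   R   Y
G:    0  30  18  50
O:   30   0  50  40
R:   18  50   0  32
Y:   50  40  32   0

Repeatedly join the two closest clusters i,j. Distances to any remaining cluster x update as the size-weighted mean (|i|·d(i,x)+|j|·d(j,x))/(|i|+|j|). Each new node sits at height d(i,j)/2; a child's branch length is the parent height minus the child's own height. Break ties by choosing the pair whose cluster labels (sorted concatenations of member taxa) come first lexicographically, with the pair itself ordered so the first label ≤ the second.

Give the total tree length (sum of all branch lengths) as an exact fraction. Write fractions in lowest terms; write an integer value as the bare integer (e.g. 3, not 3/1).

209/3

step 1: merge (G,R) at d=18; branch lengths G→9, R→9; new cluster GR
  updated: d(GR,O)=40, d(GR,Y)=41
step 2: merge (GR,O) at d=40; branch lengths GR→11, O→20; new cluster GOR
  updated: d(GOR,Y)=122/3
step 3: merge (GOR,Y) at d=122/3; branch lengths GOR→1/3, Y→61/3; new cluster GORY
final tree: (((G:9,R:9):11,O:20):1/3,Y:61/3)
total length: 209/3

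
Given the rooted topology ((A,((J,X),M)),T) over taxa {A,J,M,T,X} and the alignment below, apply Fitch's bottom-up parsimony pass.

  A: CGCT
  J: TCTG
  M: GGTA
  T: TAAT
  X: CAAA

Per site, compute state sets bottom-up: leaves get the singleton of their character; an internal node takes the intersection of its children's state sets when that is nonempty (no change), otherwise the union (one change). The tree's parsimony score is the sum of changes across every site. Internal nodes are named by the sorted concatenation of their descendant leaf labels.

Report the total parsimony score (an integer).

[col 0] JX: children J:{T}, X:{C} ∪→ {C,T}; cost 1
[col 0] JMX: children JX:{C,T}, M:{G} ∪→ {C,G,T}; cost 1
[col 0] AJMX: children A:{C}, JMX:{C,G,T} ∩→ {C}; cost 0
[col 0] AJMTX: children AJMX:{C}, T:{T} ∪→ {C,T}; cost 1
[col 1] JX: children J:{C}, X:{A} ∪→ {A,C}; cost 1
[col 1] JMX: children JX:{A,C}, M:{G} ∪→ {A,C,G}; cost 1
[col 1] AJMX: children A:{G}, JMX:{A,C,G} ∩→ {G}; cost 0
[col 1] AJMTX: children AJMX:{G}, T:{A} ∪→ {A,G}; cost 1
[col 2] JX: children J:{T}, X:{A} ∪→ {A,T}; cost 1
[col 2] JMX: children JX:{A,T}, M:{T} ∩→ {T}; cost 0
[col 2] AJMX: children A:{C}, JMX:{T} ∪→ {C,T}; cost 1
[col 2] AJMTX: children AJMX:{C,T}, T:{A} ∪→ {A,C,T}; cost 1
[col 3] JX: children J:{G}, X:{A} ∪→ {A,G}; cost 1
[col 3] JMX: children JX:{A,G}, M:{A} ∩→ {A}; cost 0
[col 3] AJMX: children A:{T}, JMX:{A} ∪→ {A,T}; cost 1
[col 3] AJMTX: children AJMX:{A,T}, T:{T} ∩→ {T}; cost 0
per-site changes: [3, 3, 3, 2]; total = 11

11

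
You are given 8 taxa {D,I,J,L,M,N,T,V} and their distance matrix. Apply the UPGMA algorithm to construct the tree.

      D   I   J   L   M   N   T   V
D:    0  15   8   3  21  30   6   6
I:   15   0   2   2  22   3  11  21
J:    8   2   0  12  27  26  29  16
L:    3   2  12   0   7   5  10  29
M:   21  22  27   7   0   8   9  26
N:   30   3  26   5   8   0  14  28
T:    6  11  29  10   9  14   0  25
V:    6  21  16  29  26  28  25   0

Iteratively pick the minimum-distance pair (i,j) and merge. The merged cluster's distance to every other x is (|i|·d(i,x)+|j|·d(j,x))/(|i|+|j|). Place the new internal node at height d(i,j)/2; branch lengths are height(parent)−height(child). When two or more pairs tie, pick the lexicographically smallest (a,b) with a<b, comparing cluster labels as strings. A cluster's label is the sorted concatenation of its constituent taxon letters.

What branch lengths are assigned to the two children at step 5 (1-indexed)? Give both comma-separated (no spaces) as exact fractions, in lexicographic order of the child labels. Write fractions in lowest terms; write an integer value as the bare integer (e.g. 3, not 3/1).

29/12,65/12

iteration 1: select I,J (d=2); attach at lengths (1, 1); label the merged cluster IJ
  updated: d(D,IJ)=23/2, d(IJ,L)=7, d(IJ,M)=49/2, d(IJ,N)=29/2, d(IJ,T)=20, d(IJ,V)=37/2
iteration 2: select D,L (d=3); attach at lengths (3/2, 3/2); label the merged cluster DL
  updated: d(DL,IJ)=37/4, d(DL,M)=14, d(DL,N)=35/2, d(DL,T)=8, d(DL,V)=35/2
iteration 3: select DL,T (d=8); attach at lengths (5/2, 4); label the merged cluster DLT
  updated: d(DLT,IJ)=77/6, d(DLT,M)=37/3, d(DLT,N)=49/3, d(DLT,V)=20
iteration 4: select M,N (d=8); attach at lengths (4, 4); label the merged cluster MN
  updated: d(DLT,MN)=43/3, d(IJ,MN)=39/2, d(MN,V)=27
iteration 5: select DLT,IJ (d=77/6); attach at lengths (29/12, 65/12); label the merged cluster DIJLT
  updated: d(DIJLT,MN)=82/5, d(DIJLT,V)=97/5
iteration 6: select DIJLT,MN (d=82/5); attach at lengths (107/60, 21/5); label the merged cluster DIJLMNT
  updated: d(DIJLMNT,V)=151/7
iteration 7: select DIJLMNT,V (d=151/7); attach at lengths (181/70, 151/14); label the merged cluster DIJLMNTV
final tree: (((((D:3/2,L:3/2):5/2,T:4):29/12,(I:1,J:1):65/12):107/60,(M:4,N:4):21/5):181/70,V:151/14)
total length: 19609/420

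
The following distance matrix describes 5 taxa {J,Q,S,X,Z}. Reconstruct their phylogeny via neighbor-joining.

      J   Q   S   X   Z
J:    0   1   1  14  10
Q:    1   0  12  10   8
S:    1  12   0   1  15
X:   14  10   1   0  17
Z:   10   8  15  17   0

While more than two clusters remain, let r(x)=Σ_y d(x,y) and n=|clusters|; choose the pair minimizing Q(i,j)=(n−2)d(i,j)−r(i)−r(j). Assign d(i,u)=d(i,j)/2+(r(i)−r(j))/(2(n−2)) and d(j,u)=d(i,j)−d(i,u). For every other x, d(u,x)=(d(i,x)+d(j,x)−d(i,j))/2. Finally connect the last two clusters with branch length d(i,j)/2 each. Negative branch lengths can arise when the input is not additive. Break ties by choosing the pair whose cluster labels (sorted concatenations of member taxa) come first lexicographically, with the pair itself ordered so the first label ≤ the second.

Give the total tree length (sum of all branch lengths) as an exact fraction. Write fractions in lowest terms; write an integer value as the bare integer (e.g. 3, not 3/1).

step 1: merge (S,X) at d=1, Q=-68; branch lengths S→-5/3, X→8/3; new cluster SX
  updated: d(J,SX)=7, d(Q,SX)=21/2, d(SX,Z)=31/2
step 2: merge (J,SX) at d=7, Q=-37; branch lengths J→-1/4, SX→29/4; new cluster JSX
  updated: d(JSX,Q)=9/4, d(JSX,Z)=37/4
step 3: merge (JSX,Q) at d=9/4, Q=-39/2; branch lengths JSX→7/4, Q→1/2; new cluster JQSX
  updated: d(JQSX,Z)=15/2
step 4: merge (JQSX,Z) at d=15/2; branch lengths JQSX→15/4, Z→15/4; new cluster JQSXZ
final tree: (((J:-1/4,(S:-5/3,X:8/3):29/4):7/4,Q:1/2):15/4,Z:15/4)
total length: 71/4

71/4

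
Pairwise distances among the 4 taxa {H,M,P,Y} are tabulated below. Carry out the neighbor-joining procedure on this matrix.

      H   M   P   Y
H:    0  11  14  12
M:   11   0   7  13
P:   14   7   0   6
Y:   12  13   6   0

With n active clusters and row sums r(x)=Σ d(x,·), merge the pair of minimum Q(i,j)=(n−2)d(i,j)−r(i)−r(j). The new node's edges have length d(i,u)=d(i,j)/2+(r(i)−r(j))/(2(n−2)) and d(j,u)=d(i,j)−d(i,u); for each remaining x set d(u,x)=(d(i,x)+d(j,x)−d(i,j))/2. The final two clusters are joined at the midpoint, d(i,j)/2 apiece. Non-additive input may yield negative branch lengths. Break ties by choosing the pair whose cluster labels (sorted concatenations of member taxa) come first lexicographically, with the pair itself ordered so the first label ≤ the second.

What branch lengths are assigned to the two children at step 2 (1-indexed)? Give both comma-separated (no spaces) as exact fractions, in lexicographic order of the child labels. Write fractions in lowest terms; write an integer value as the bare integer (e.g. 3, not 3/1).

1. join H+M (d=11, Q=-46) ⇒ HM; edges |H|=7, |M|=4
  updated: d(HM,P)=5, d(HM,Y)=7
2. join HM+P (d=5, Q=-18) ⇒ HMP; edges |HM|=3, |P|=2
  updated: d(HMP,Y)=4
3. join HMP+Y (d=4) ⇒ HMPY; edges |HMP|=2, |Y|=2
final tree: (((H:7,M:4):3,P:2):2,Y:2)
total length: 20

3,2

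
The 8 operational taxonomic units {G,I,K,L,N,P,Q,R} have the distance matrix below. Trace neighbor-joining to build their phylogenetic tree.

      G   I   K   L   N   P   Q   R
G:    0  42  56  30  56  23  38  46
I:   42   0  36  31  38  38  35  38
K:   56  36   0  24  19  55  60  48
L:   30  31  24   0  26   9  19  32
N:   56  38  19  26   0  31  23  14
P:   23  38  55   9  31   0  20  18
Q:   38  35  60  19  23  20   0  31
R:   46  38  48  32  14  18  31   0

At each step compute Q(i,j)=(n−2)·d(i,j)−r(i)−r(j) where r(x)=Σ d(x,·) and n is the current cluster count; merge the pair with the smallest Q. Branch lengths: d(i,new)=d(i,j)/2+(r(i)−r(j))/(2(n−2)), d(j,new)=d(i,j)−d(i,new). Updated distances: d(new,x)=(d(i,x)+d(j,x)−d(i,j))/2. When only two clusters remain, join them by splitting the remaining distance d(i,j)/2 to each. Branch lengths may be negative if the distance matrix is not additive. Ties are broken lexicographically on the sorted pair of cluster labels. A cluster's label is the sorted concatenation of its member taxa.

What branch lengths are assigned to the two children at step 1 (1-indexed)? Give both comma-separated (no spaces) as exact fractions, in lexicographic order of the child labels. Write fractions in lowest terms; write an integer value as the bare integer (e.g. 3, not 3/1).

205/12,23/12

1. join K+N (d=19, Q=-391) ⇒ KN; edges |K|=205/12, |N|=23/12
  updated: d(G,KN)=93/2, d(I,KN)=55/2, d(KN,L)=31/2, d(KN,P)=67/2, d(KN,Q)=32, d(KN,R)=43/2
2. join KN+R (d=43/2, Q=-511/2) ⇒ KNR; edges |KN|=39/4, |R|=47/4
  updated: d(G,KNR)=71/2, d(I,KNR)=22, d(KNR,L)=13, d(KNR,P)=15, d(KNR,Q)=83/4
3. join I+KNR (d=22, Q=-745/4) ⇒ IKNR; edges |I|=599/32, |KNR|=105/32
  updated: d(G,IKNR)=111/4, d(IKNR,L)=11, d(IKNR,P)=31/2, d(IKNR,Q)=135/8
4. join G+P (d=23, Q=-469/4) ⇒ GP; edges |G|=481/24, |P|=71/24
  updated: d(GP,IKNR)=81/8, d(GP,L)=8, d(GP,Q)=35/2
5. join GP+L (d=8, Q=-461/8) ⇒ GLP; edges |GP|=109/32, |L|=147/32
  updated: d(GLP,IKNR)=105/16, d(GLP,Q)=57/4
6. join GLP+IKNR (d=105/16, Q=-603/16) ⇒ GIKLNPR; edges |GLP|=63/32, |IKNR|=147/32
  updated: d(GIKLNPR,Q)=393/32
7. join GIKLNPR+Q (d=393/32) ⇒ GIKLNPQR; edges |GIKLNPR|=393/64, |Q|=393/64
final tree: ((((G:481/24,P:71/24):109/32,L:147/32):63/32,(I:599/32,((K:205/12,N:23/12):39/4,R:47/4):105/32):147/32):393/64,Q:393/64)
total length: 3595/32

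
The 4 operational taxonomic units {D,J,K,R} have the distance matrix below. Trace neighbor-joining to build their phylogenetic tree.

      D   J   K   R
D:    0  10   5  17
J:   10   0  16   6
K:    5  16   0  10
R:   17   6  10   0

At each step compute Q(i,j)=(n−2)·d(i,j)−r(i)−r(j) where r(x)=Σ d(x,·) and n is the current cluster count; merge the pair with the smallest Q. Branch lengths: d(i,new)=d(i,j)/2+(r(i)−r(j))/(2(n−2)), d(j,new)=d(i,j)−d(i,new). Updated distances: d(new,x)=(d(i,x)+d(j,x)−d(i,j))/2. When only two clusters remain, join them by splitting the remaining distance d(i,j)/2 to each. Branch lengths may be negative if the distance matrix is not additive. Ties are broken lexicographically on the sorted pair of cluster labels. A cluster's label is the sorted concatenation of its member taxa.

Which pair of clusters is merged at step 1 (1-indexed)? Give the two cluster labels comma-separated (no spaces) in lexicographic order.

step 1: merge (D,K) at d=5, Q=-53; branch lengths D→11/4, K→9/4; new cluster DK
  updated: d(DK,J)=21/2, d(DK,R)=11
step 2: merge (DK,J) at d=21/2, Q=-55/2; branch lengths DK→31/4, J→11/4; new cluster DJK
  updated: d(DJK,R)=13/4
step 3: merge (DJK,R) at d=13/4; branch lengths DJK→13/8, R→13/8; new cluster DJKR
final tree: (((D:11/4,K:9/4):31/4,J:11/4):13/8,R:13/8)
total length: 75/4

D,K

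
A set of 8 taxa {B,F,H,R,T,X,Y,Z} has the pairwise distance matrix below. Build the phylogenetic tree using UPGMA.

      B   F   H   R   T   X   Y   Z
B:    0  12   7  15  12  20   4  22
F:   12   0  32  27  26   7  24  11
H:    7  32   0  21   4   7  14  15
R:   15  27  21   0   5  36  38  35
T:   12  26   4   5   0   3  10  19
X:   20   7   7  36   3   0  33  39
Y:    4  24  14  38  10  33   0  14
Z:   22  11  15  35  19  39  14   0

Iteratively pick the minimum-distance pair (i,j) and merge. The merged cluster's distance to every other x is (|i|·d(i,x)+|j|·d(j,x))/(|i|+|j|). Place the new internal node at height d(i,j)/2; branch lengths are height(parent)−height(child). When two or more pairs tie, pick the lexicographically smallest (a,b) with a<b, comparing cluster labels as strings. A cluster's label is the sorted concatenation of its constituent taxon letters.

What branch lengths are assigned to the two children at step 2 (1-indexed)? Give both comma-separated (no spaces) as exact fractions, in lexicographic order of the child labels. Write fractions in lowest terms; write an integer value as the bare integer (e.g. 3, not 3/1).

2,2

iteration 1: select T,X (d=3); attach at lengths (3/2, 3/2); label the merged cluster TX
  updated: d(B,TX)=16, d(F,TX)=33/2, d(H,TX)=11/2, d(R,TX)=41/2, d(TX,Y)=43/2, d(TX,Z)=29
iteration 2: select B,Y (d=4); attach at lengths (2, 2); label the merged cluster BY
  updated: d(BY,F)=18, d(BY,H)=21/2, d(BY,R)=53/2, d(BY,TX)=75/4, d(BY,Z)=18
iteration 3: select H,TX (d=11/2); attach at lengths (11/4, 5/4); label the merged cluster HTX
  updated: d(BY,HTX)=16, d(F,HTX)=65/3, d(HTX,R)=62/3, d(HTX,Z)=73/3
iteration 4: select F,Z (d=11); attach at lengths (11/2, 11/2); label the merged cluster FZ
  updated: d(BY,FZ)=18, d(FZ,HTX)=23, d(FZ,R)=31
iteration 5: select BY,HTX (d=16); attach at lengths (6, 21/4); label the merged cluster BHTXY
  updated: d(BHTXY,FZ)=21, d(BHTXY,R)=23
iteration 6: select BHTXY,FZ (d=21); attach at lengths (5/2, 5); label the merged cluster BFHTXYZ
  updated: d(BFHTXYZ,R)=177/7
iteration 7: select BFHTXYZ,R (d=177/7); attach at lengths (15/7, 177/14); label the merged cluster BFHRTXYZ
final tree: ((((B:2,Y:2):6,(H:11/4,(T:3/2,X:3/2):5/4):21/4):5/2,(F:11/2,Z:11/2):5):15/7,R:177/14)
total length: 1555/28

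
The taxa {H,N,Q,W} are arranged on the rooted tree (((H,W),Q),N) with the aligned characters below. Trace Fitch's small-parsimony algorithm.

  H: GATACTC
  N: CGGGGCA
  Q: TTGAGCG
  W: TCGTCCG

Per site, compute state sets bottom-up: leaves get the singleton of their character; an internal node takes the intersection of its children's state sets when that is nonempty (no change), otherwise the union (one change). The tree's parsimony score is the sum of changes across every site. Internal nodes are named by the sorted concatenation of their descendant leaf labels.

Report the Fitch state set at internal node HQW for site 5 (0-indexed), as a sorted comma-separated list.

HW@0: {G} ∪ {T} = {G,T} (union, +1)
HQW@0: {G,T} ∩ {T} = {T} (intersection, +0)
HNQW@0: {T} ∪ {C} = {C,T} (union, +1)
HW@1: {A} ∪ {C} = {A,C} (union, +1)
HQW@1: {A,C} ∪ {T} = {A,C,T} (union, +1)
HNQW@1: {A,C,T} ∪ {G} = {A,C,G,T} (union, +1)
HW@2: {T} ∪ {G} = {G,T} (union, +1)
HQW@2: {G,T} ∩ {G} = {G} (intersection, +0)
HNQW@2: {G} ∩ {G} = {G} (intersection, +0)
HW@3: {A} ∪ {T} = {A,T} (union, +1)
HQW@3: {A,T} ∩ {A} = {A} (intersection, +0)
HNQW@3: {A} ∪ {G} = {A,G} (union, +1)
HW@4: {C} ∩ {C} = {C} (intersection, +0)
HQW@4: {C} ∪ {G} = {C,G} (union, +1)
HNQW@4: {C,G} ∩ {G} = {G} (intersection, +0)
HW@5: {T} ∪ {C} = {C,T} (union, +1)
HQW@5: {C,T} ∩ {C} = {C} (intersection, +0)
HNQW@5: {C} ∩ {C} = {C} (intersection, +0)
HW@6: {C} ∪ {G} = {C,G} (union, +1)
HQW@6: {C,G} ∩ {G} = {G} (intersection, +0)
HNQW@6: {G} ∪ {A} = {A,G} (union, +1)
per-site changes: [2, 3, 1, 2, 1, 1, 2]; total = 12

C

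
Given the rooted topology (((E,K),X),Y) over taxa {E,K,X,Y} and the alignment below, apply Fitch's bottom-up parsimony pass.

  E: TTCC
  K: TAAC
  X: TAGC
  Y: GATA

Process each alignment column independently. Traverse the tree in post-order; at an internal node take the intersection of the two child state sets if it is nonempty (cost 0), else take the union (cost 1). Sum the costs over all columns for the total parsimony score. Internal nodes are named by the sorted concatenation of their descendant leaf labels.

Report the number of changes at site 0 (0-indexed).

site 0, node EK: E={T} ∩ K={T} → {T} (+0)
site 0, node EKX: EK={T} ∩ X={T} → {T} (+0)
site 0, node EKXY: EKX={T} ∪ Y={G} → {G,T} (+1)
site 1, node EK: E={T} ∪ K={A} → {A,T} (+1)
site 1, node EKX: EK={A,T} ∩ X={A} → {A} (+0)
site 1, node EKXY: EKX={A} ∩ Y={A} → {A} (+0)
site 2, node EK: E={C} ∪ K={A} → {A,C} (+1)
site 2, node EKX: EK={A,C} ∪ X={G} → {A,C,G} (+1)
site 2, node EKXY: EKX={A,C,G} ∪ Y={T} → {A,C,G,T} (+1)
site 3, node EK: E={C} ∩ K={C} → {C} (+0)
site 3, node EKX: EK={C} ∩ X={C} → {C} (+0)
site 3, node EKXY: EKX={C} ∪ Y={A} → {A,C} (+1)
per-site changes: [1, 1, 3, 1]; total = 6

1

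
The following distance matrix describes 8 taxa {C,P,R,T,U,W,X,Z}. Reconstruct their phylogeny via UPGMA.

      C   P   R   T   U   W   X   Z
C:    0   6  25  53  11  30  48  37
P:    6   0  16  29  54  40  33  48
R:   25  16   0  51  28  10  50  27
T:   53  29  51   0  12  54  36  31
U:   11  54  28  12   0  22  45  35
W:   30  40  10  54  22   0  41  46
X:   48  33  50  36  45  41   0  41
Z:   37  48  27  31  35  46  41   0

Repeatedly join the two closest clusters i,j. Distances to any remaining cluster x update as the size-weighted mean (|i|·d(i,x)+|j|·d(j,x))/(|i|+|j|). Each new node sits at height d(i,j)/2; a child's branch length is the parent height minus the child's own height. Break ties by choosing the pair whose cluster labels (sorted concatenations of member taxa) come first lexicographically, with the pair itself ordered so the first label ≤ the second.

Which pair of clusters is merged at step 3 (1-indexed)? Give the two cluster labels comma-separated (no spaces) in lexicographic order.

iteration 1: select C,P (d=6); attach at lengths (3, 3); label the merged cluster CP
  updated: d(CP,R)=41/2, d(CP,T)=41, d(CP,U)=65/2, d(CP,W)=35, d(CP,X)=81/2, d(CP,Z)=85/2
iteration 2: select R,W (d=10); attach at lengths (5, 5); label the merged cluster RW
  updated: d(CP,RW)=111/4, d(RW,T)=105/2, d(RW,U)=25, d(RW,X)=91/2, d(RW,Z)=73/2
iteration 3: select T,U (d=12); attach at lengths (6, 6); label the merged cluster TU
  updated: d(CP,TU)=147/4, d(RW,TU)=155/4, d(TU,X)=81/2, d(TU,Z)=33
iteration 4: select CP,RW (d=111/4); attach at lengths (87/8, 71/8); label the merged cluster CPRW
  updated: d(CPRW,TU)=151/4, d(CPRW,X)=43, d(CPRW,Z)=79/2
iteration 5: select TU,Z (d=33); attach at lengths (21/2, 33/2); label the merged cluster TUZ
  updated: d(CPRW,TUZ)=115/3, d(TUZ,X)=122/3
iteration 6: select CPRW,TUZ (d=115/3); attach at lengths (127/24, 8/3); label the merged cluster CPRTUWZ
  updated: d(CPRTUWZ,X)=42
iteration 7: select CPRTUWZ,X (d=42); attach at lengths (11/6, 21); label the merged cluster CPRTUWXZ
final tree: ((((C:3,P:3):87/8,(R:5,W:5):71/8):127/24,((T:6,U:6):21/2,Z:33/2):8/3):11/6,X:21)
total length: 2533/24

T,U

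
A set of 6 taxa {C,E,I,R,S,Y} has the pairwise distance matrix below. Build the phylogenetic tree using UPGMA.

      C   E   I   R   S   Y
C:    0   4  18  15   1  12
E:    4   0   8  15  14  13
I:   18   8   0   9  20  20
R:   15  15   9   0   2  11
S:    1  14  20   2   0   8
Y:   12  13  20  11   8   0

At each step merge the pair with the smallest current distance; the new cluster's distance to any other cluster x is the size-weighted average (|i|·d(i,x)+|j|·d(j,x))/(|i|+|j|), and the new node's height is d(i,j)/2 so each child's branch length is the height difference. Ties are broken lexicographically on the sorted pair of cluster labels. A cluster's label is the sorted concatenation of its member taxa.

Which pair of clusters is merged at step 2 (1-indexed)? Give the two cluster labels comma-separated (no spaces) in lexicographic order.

E,I

step 1: merge (C,S) at d=1; branch lengths C→1/2, S→1/2; new cluster CS
  updated: d(CS,E)=9, d(CS,I)=19, d(CS,R)=17/2, d(CS,Y)=10
step 2: merge (E,I) at d=8; branch lengths E→4, I→4; new cluster EI
  updated: d(CS,EI)=14, d(EI,R)=12, d(EI,Y)=33/2
step 3: merge (CS,R) at d=17/2; branch lengths CS→15/4, R→17/4; new cluster CRS
  updated: d(CRS,EI)=40/3, d(CRS,Y)=31/3
step 4: merge (CRS,Y) at d=31/3; branch lengths CRS→11/12, Y→31/6; new cluster CRSY
  updated: d(CRSY,EI)=113/8
step 5: merge (CRSY,EI) at d=113/8; branch lengths CRSY→91/48, EI→49/16; new cluster CEIRSY
final tree: ((((C:1/2,S:1/2):15/4,R:17/4):11/12,Y:31/6):91/48,(E:4,I:4):49/16)
total length: 673/24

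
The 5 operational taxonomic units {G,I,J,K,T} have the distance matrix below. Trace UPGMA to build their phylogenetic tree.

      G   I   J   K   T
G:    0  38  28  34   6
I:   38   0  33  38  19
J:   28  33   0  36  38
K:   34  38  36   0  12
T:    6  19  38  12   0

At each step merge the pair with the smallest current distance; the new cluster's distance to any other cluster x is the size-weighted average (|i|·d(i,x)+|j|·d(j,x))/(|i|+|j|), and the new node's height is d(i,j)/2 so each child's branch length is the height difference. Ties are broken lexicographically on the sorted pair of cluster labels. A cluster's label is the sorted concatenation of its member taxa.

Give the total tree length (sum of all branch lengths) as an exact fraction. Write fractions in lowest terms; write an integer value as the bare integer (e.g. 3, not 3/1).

769/12

step 1: merge (G,T) at d=6; branch lengths G→3, T→3; new cluster GT
  updated: d(GT,I)=57/2, d(GT,J)=33, d(GT,K)=23
step 2: merge (GT,K) at d=23; branch lengths GT→17/2, K→23/2; new cluster GKT
  updated: d(GKT,I)=95/3, d(GKT,J)=34
step 3: merge (GKT,I) at d=95/3; branch lengths GKT→13/3, I→95/6; new cluster GIKT
  updated: d(GIKT,J)=135/4
step 4: merge (GIKT,J) at d=135/4; branch lengths GIKT→25/24, J→135/8; new cluster GIJKT
final tree: ((((G:3,T:3):17/2,K:23/2):13/3,I:95/6):25/24,J:135/8)
total length: 769/12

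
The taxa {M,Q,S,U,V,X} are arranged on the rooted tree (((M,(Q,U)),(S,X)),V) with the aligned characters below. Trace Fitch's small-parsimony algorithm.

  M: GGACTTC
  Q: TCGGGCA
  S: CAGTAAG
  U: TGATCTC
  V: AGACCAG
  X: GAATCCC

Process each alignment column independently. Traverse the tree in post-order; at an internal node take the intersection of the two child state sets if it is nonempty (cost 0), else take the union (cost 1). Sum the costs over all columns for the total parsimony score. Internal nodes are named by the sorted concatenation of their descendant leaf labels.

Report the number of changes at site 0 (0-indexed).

3

[col 0] QU: children Q:{T}, U:{T} ∩→ {T}; cost 0
[col 0] MQU: children M:{G}, QU:{T} ∪→ {G,T}; cost 1
[col 0] SX: children S:{C}, X:{G} ∪→ {C,G}; cost 1
[col 0] MQSUX: children MQU:{G,T}, SX:{C,G} ∩→ {G}; cost 0
[col 0] MQSUVX: children MQSUX:{G}, V:{A} ∪→ {A,G}; cost 1
[col 1] QU: children Q:{C}, U:{G} ∪→ {C,G}; cost 1
[col 1] MQU: children M:{G}, QU:{C,G} ∩→ {G}; cost 0
[col 1] SX: children S:{A}, X:{A} ∩→ {A}; cost 0
[col 1] MQSUX: children MQU:{G}, SX:{A} ∪→ {A,G}; cost 1
[col 1] MQSUVX: children MQSUX:{A,G}, V:{G} ∩→ {G}; cost 0
[col 2] QU: children Q:{G}, U:{A} ∪→ {A,G}; cost 1
[col 2] MQU: children M:{A}, QU:{A,G} ∩→ {A}; cost 0
[col 2] SX: children S:{G}, X:{A} ∪→ {A,G}; cost 1
[col 2] MQSUX: children MQU:{A}, SX:{A,G} ∩→ {A}; cost 0
[col 2] MQSUVX: children MQSUX:{A}, V:{A} ∩→ {A}; cost 0
[col 3] QU: children Q:{G}, U:{T} ∪→ {G,T}; cost 1
[col 3] MQU: children M:{C}, QU:{G,T} ∪→ {C,G,T}; cost 1
[col 3] SX: children S:{T}, X:{T} ∩→ {T}; cost 0
[col 3] MQSUX: children MQU:{C,G,T}, SX:{T} ∩→ {T}; cost 0
[col 3] MQSUVX: children MQSUX:{T}, V:{C} ∪→ {C,T}; cost 1
[col 4] QU: children Q:{G}, U:{C} ∪→ {C,G}; cost 1
[col 4] MQU: children M:{T}, QU:{C,G} ∪→ {C,G,T}; cost 1
[col 4] SX: children S:{A}, X:{C} ∪→ {A,C}; cost 1
[col 4] MQSUX: children MQU:{C,G,T}, SX:{A,C} ∩→ {C}; cost 0
[col 4] MQSUVX: children MQSUX:{C}, V:{C} ∩→ {C}; cost 0
[col 5] QU: children Q:{C}, U:{T} ∪→ {C,T}; cost 1
[col 5] MQU: children M:{T}, QU:{C,T} ∩→ {T}; cost 0
[col 5] SX: children S:{A}, X:{C} ∪→ {A,C}; cost 1
[col 5] MQSUX: children MQU:{T}, SX:{A,C} ∪→ {A,C,T}; cost 1
[col 5] MQSUVX: children MQSUX:{A,C,T}, V:{A} ∩→ {A}; cost 0
[col 6] QU: children Q:{A}, U:{C} ∪→ {A,C}; cost 1
[col 6] MQU: children M:{C}, QU:{A,C} ∩→ {C}; cost 0
[col 6] SX: children S:{G}, X:{C} ∪→ {C,G}; cost 1
[col 6] MQSUX: children MQU:{C}, SX:{C,G} ∩→ {C}; cost 0
[col 6] MQSUVX: children MQSUX:{C}, V:{G} ∪→ {C,G}; cost 1
per-site changes: [3, 2, 2, 3, 3, 3, 3]; total = 19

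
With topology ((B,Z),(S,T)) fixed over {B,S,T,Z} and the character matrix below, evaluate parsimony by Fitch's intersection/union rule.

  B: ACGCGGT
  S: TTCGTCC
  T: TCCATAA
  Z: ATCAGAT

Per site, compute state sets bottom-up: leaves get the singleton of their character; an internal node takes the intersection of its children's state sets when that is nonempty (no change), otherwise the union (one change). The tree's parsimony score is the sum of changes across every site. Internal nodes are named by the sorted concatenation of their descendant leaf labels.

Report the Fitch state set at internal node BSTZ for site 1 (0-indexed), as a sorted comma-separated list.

[col 0] BZ: children B:{A}, Z:{A} ∩→ {A}; cost 0
[col 0] ST: children S:{T}, T:{T} ∩→ {T}; cost 0
[col 0] BSTZ: children BZ:{A}, ST:{T} ∪→ {A,T}; cost 1
[col 1] BZ: children B:{C}, Z:{T} ∪→ {C,T}; cost 1
[col 1] ST: children S:{T}, T:{C} ∪→ {C,T}; cost 1
[col 1] BSTZ: children BZ:{C,T}, ST:{C,T} ∩→ {C,T}; cost 0
[col 2] BZ: children B:{G}, Z:{C} ∪→ {C,G}; cost 1
[col 2] ST: children S:{C}, T:{C} ∩→ {C}; cost 0
[col 2] BSTZ: children BZ:{C,G}, ST:{C} ∩→ {C}; cost 0
[col 3] BZ: children B:{C}, Z:{A} ∪→ {A,C}; cost 1
[col 3] ST: children S:{G}, T:{A} ∪→ {A,G}; cost 1
[col 3] BSTZ: children BZ:{A,C}, ST:{A,G} ∩→ {A}; cost 0
[col 4] BZ: children B:{G}, Z:{G} ∩→ {G}; cost 0
[col 4] ST: children S:{T}, T:{T} ∩→ {T}; cost 0
[col 4] BSTZ: children BZ:{G}, ST:{T} ∪→ {G,T}; cost 1
[col 5] BZ: children B:{G}, Z:{A} ∪→ {A,G}; cost 1
[col 5] ST: children S:{C}, T:{A} ∪→ {A,C}; cost 1
[col 5] BSTZ: children BZ:{A,G}, ST:{A,C} ∩→ {A}; cost 0
[col 6] BZ: children B:{T}, Z:{T} ∩→ {T}; cost 0
[col 6] ST: children S:{C}, T:{A} ∪→ {A,C}; cost 1
[col 6] BSTZ: children BZ:{T}, ST:{A,C} ∪→ {A,C,T}; cost 1
per-site changes: [1, 2, 1, 2, 1, 2, 2]; total = 11

C,T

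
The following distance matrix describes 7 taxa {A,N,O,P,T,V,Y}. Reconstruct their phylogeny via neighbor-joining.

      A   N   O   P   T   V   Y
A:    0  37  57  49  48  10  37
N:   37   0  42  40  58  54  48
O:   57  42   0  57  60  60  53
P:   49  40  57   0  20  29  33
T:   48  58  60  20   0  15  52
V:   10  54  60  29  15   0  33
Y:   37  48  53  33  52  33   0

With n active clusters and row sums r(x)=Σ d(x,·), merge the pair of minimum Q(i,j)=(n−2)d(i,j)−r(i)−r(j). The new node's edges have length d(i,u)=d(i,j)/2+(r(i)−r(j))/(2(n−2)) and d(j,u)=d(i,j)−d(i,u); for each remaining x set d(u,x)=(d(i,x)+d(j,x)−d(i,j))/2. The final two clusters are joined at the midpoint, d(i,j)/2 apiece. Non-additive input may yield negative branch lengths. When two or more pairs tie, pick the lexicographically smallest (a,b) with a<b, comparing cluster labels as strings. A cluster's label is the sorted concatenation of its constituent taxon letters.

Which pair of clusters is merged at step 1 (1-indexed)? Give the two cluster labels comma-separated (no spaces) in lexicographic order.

N,O

1. join N+O (d=42, Q=-398) ⇒ NO; edges |N|=16, |O|=26
  updated: d(A,NO)=26, d(NO,P)=55/2, d(NO,T)=38, d(NO,V)=36, d(NO,Y)=59/2
2. join A+V (d=10, Q=-253) ⇒ AV; edges |A|=87/8, |V|=-7/8
  updated: d(AV,NO)=26, d(AV,P)=34, d(AV,T)=53/2, d(AV,Y)=30
3. join P+T (d=20, Q=-191) ⇒ PT; edges |P|=19/3, |T|=41/3
  updated: d(AV,PT)=81/4, d(NO,PT)=91/4, d(PT,Y)=65/2
4. join AV+PT (d=81/4, Q=-445/4) ⇒ APTV; edges |AV|=165/16, |PT|=159/16
  updated: d(APTV,NO)=57/4, d(APTV,Y)=169/8
5. join APTV+NO (d=57/4, Q=-519/8) ⇒ ANOPTV; edges |APTV|=47/16, |NO|=181/16
  updated: d(ANOPTV,Y)=291/16
6. join ANOPTV+Y (d=291/16) ⇒ ANOPTVY; edges |ANOPTV|=291/32, |Y|=291/32
final tree: ((((A:87/8,V:-7/8):165/16,(P:19/3,T:41/3):159/16):47/16,(N:16,O:26):181/16):291/32,Y:291/32)
total length: 1995/16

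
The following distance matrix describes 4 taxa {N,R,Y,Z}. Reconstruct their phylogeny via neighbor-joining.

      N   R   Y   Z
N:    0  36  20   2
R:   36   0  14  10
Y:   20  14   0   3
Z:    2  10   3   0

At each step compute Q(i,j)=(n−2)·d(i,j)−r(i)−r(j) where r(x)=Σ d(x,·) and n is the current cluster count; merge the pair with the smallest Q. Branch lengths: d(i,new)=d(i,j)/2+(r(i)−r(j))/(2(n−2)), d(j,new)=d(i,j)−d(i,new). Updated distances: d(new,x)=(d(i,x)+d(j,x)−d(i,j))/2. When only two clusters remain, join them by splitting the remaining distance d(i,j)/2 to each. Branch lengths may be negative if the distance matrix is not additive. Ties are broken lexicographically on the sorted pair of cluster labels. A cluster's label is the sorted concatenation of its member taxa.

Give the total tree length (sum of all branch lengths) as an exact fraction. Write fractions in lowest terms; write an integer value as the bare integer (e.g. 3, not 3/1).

101/4

step 1: merge (N,Z) at d=2, Q=-69; branch lengths N→47/4, Z→-39/4; new cluster NZ
  updated: d(NZ,R)=22, d(NZ,Y)=21/2
step 2: merge (NZ,R) at d=22, Q=-93/2; branch lengths NZ→37/4, R→51/4; new cluster NRZ
  updated: d(NRZ,Y)=5/4
step 3: merge (NRZ,Y) at d=5/4; branch lengths NRZ→5/8, Y→5/8; new cluster NRYZ
final tree: (((N:47/4,Z:-39/4):37/4,R:51/4):5/8,Y:5/8)
total length: 101/4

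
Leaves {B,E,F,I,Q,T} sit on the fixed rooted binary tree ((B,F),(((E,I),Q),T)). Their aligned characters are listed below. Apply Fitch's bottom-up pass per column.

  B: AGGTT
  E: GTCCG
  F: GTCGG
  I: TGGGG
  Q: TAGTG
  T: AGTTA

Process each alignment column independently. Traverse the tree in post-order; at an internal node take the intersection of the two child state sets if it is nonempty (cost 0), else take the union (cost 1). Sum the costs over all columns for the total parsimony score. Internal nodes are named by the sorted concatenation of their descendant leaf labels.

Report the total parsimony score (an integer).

14

site 0, node BF: B={A} ∪ F={G} → {A,G} (+1)
site 0, node EI: E={G} ∪ I={T} → {G,T} (+1)
site 0, node EIQ: EI={G,T} ∩ Q={T} → {T} (+0)
site 0, node EIQT: EIQ={T} ∪ T={A} → {A,T} (+1)
site 0, node BEFIQT: BF={A,G} ∩ EIQT={A,T} → {A} (+0)
site 1, node BF: B={G} ∪ F={T} → {G,T} (+1)
site 1, node EI: E={T} ∪ I={G} → {G,T} (+1)
site 1, node EIQ: EI={G,T} ∪ Q={A} → {A,G,T} (+1)
site 1, node EIQT: EIQ={A,G,T} ∩ T={G} → {G} (+0)
site 1, node BEFIQT: BF={G,T} ∩ EIQT={G} → {G} (+0)
site 2, node BF: B={G} ∪ F={C} → {C,G} (+1)
site 2, node EI: E={C} ∪ I={G} → {C,G} (+1)
site 2, node EIQ: EI={C,G} ∩ Q={G} → {G} (+0)
site 2, node EIQT: EIQ={G} ∪ T={T} → {G,T} (+1)
site 2, node BEFIQT: BF={C,G} ∩ EIQT={G,T} → {G} (+0)
site 3, node BF: B={T} ∪ F={G} → {G,T} (+1)
site 3, node EI: E={C} ∪ I={G} → {C,G} (+1)
site 3, node EIQ: EI={C,G} ∪ Q={T} → {C,G,T} (+1)
site 3, node EIQT: EIQ={C,G,T} ∩ T={T} → {T} (+0)
site 3, node BEFIQT: BF={G,T} ∩ EIQT={T} → {T} (+0)
site 4, node BF: B={T} ∪ F={G} → {G,T} (+1)
site 4, node EI: E={G} ∩ I={G} → {G} (+0)
site 4, node EIQ: EI={G} ∩ Q={G} → {G} (+0)
site 4, node EIQT: EIQ={G} ∪ T={A} → {A,G} (+1)
site 4, node BEFIQT: BF={G,T} ∩ EIQT={A,G} → {G} (+0)
per-site changes: [3, 3, 3, 3, 2]; total = 14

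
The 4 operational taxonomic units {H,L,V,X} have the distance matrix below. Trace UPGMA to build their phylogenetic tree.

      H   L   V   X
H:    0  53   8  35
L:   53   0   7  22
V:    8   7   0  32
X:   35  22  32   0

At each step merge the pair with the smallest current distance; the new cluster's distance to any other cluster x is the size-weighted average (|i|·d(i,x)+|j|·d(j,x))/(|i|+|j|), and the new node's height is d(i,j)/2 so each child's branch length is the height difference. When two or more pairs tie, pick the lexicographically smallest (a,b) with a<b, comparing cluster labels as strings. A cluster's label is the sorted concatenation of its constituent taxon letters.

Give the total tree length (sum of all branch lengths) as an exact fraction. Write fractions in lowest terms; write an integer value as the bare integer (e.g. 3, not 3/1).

step 1: merge (L,V) at d=7; branch lengths L→7/2, V→7/2; new cluster LV
  updated: d(H,LV)=61/2, d(LV,X)=27
step 2: merge (LV,X) at d=27; branch lengths LV→10, X→27/2; new cluster LVX
  updated: d(H,LVX)=32
step 3: merge (H,LVX) at d=32; branch lengths H→16, LVX→5/2; new cluster HLVX
final tree: (H:16,((L:7/2,V:7/2):10,X:27/2):5/2)
total length: 49

49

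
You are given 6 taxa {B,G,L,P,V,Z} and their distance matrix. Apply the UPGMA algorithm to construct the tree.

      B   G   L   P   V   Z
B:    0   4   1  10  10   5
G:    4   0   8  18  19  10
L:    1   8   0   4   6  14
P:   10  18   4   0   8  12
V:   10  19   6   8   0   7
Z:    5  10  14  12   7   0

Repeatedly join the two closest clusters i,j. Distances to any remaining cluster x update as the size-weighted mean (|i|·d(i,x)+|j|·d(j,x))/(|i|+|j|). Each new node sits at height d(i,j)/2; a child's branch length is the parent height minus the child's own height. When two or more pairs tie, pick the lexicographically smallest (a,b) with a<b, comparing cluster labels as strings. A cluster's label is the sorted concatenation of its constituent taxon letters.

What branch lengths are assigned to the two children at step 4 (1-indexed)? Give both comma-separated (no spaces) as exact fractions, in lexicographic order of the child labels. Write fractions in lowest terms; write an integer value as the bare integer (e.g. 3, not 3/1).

5,3/2

iteration 1: select B,L (d=1); attach at lengths (1/2, 1/2); label the merged cluster BL
  updated: d(BL,G)=6, d(BL,P)=7, d(BL,V)=8, d(BL,Z)=19/2
iteration 2: select BL,G (d=6); attach at lengths (5/2, 3); label the merged cluster BGL
  updated: d(BGL,P)=32/3, d(BGL,V)=35/3, d(BGL,Z)=29/3
iteration 3: select V,Z (d=7); attach at lengths (7/2, 7/2); label the merged cluster VZ
  updated: d(BGL,VZ)=32/3, d(P,VZ)=10
iteration 4: select P,VZ (d=10); attach at lengths (5, 3/2); label the merged cluster PVZ
  updated: d(BGL,PVZ)=32/3
iteration 5: select BGL,PVZ (d=32/3); attach at lengths (7/3, 1/3); label the merged cluster BGLPVZ
final tree: (((B:1/2,L:1/2):5/2,G:3):7/3,(P:5,(V:7/2,Z:7/2):3/2):1/3)
total length: 68/3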